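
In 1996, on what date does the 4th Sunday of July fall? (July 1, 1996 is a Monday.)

July 28, 1996

July 1996 begins on a Monday, so the first Sunday is July 7 (6 days later).
The 4th Sunday is 3 weeks later: 7 + 21 = 28.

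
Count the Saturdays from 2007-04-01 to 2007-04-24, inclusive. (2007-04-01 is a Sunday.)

3

2007-04-01 is a Sunday; the first Saturday on or after it is 2007-04-07 (6 days later).
From 2007-04-07 to 2007-04-24 is 24 − 7 = 17 days.
17 ÷ 7 = 2 full weeks with remainder 3, so 2 more Saturdays after the first → 3.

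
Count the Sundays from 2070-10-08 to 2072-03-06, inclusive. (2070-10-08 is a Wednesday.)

2070-10-08 is a Wednesday; the first Sunday on or after it is 2070-10-12 (4 days later).
From 2070-10-12 to 2072-03-06: 80 + 365 + 66 = 511 days (rest of 2070, 2071, to 2072-03-06 in 2072).
511 ÷ 7 = 73 full weeks with remainder 0, so 73 more Sundays after the first → 74.

74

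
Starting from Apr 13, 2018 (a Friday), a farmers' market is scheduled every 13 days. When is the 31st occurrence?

May 8, 2019

The 31st occurrence is 30 intervals after the first: 30 × 13 = 390 days after Apr 13, 2018.
Apr has 30 days — 17 days to the end of Apr leaves 373.
May has 31 days (342 left).
Jun has 30 days (312 left).
Jul has 31 days (281 left).
Aug has 31 days (250 left).
Sep has 30 days (220 left).
Oct has 31 days (189 left).
Nov has 30 days (159 left).
Dec has 31 days (128 left).
Jan has 31 days (97 left).
Feb has 28 days (69 left).
Mar has 31 days (38 left).
Apr has 30 days (8 left).
8 days into May → May 8, 2019.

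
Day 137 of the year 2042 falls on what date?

January has 31 days (137 − 31 = 106 remain).
February has 28 days (106 − 28 = 78 remain).
March has 31 days (78 − 31 = 47 remain).
April has 30 days (47 − 30 = 17 remain).
17 into May → May 17.

May 17, 2042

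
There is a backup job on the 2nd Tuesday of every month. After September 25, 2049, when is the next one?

October 12, 2049

September 2049 starts on a Wednesday; its first Tuesday is the 7th, so the 2nd Tuesday is the 14th — September 14, 2049.
That is not after September 25, 2049, so look at October 2049.
October 2049 starts on a Friday; its first Tuesday is the 5th, so the 2nd Tuesday is the 12th — October 12, 2049.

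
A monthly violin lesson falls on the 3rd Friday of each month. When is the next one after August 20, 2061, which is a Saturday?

September 16, 2061

August 2061 starts on a Monday; its first Friday is the 5th, so the 3rd Friday is the 19th — August 19, 2061.
That is not after August 20, 2061, so look at September 2061.
September 2061 starts on a Thursday; its first Friday is the 2nd, so the 3rd Friday is the 16th — September 16, 2061.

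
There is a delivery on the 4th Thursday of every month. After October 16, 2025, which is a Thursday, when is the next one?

October 23, 2025

October 2025 starts on a Wednesday; its first Thursday is the 2nd, so the 4th Thursday is the 23rd — October 23, 2025.
October 23, 2025 is after October 16, 2025, so that is the next one.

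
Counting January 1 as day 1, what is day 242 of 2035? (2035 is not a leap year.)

Jan has 31 days (242 − 31 = 211 remain).
Feb has 28 days (211 − 28 = 183 remain).
Mar has 31 days (183 − 31 = 152 remain).
Apr has 30 days (152 − 30 = 122 remain).
May has 31 days (122 − 31 = 91 remain).
Jun has 30 days (91 − 30 = 61 remain).
Jul has 31 days (61 − 31 = 30 remain).
30 into Aug → Aug 30.

Aug 30, 2035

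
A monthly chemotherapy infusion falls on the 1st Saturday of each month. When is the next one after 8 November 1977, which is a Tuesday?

3 December 1977

November 1977 starts on a Tuesday, so its 1st Saturday is 5 November 1977 (4 days in).
That is not after 8 November 1977, so look at December 1977.
December 1977 starts on a Thursday, so its 1st Saturday is 3 December 1977 (2 days in).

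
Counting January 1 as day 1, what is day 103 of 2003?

January has 31 days (103 − 31 = 72 remain).
February has 28 days (72 − 28 = 44 remain).
March has 31 days (44 − 31 = 13 remain).
13 into April → April 13.

April 13, 2003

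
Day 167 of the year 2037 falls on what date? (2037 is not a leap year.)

2037-06-16

January has 31 days (167 − 31 = 136 remain).
February has 28 days (136 − 28 = 108 remain).
March has 31 days (108 − 31 = 77 remain).
April has 30 days (77 − 30 = 47 remain).
May has 31 days (47 − 31 = 16 remain).
16 into June → June 16.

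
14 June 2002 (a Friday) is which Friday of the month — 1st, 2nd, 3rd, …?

Day 14 falls in week ⌈14/7⌉ of the month.
Days 1–7 hold the 1st Friday, 8–14 the 2nd, 15–21 the 3rd, 22–28 the 4th, 29–31 the 5th.
14 is in the range for the 2nd.

2nd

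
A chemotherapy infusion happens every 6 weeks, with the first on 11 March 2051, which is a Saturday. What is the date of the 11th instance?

4 May 2052

The 11th occurrence is 10 intervals after the first: 10 × 42 = 420 days after 11 March 2051.
March has 31 days — 20 days to the end of March leaves 400.
April has 30 days (370 left).
May has 31 days (339 left).
June has 30 days (309 left).
July has 31 days (278 left).
August has 31 days (247 left).
September has 30 days (217 left).
October has 31 days (186 left).
November has 30 days (156 left).
December has 31 days (125 left).
January has 31 days (94 left).
February has 29 days (65 left).
March has 31 days (34 left).
April has 30 days (4 left).
4 days into May → 4 May 2052.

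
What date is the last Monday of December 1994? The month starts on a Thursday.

December 1994 begins on a Thursday, so the first Monday is December 5 (4 days later).
December 1994 has 31 days. Adding weeks: 5, 12, 19, 26 — the last one ≤ 31 is the 26th.

1994-12-26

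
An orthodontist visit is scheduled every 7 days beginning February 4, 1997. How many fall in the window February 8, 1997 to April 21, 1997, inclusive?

10

Occurrences land 7·i days after February 4, 1997 for i = 0, 1, 2, …
February 8, 1997 is 4 days after the start; 4 ÷ 7 = 0 remainder 4; since the remainder is 4, round up to i = 1. First occurrence in the window: #2 on February 11, 1997 (1×7 = 7 days in).
April 21, 1997 is 76 days after the start; 76 ÷ 7 = 10 remainder 6. Last occurrence in the window: #11 on April 15, 1997.
Occurrences #2 through #11: 10 in total.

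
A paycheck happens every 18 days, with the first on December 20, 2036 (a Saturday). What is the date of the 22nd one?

The 22nd occurrence is 21 intervals after the first: 21 × 18 = 378 days after December 20, 2036.
December has 31 days — 11 days to the end of December leaves 367.
January has 31 days (336 left).
February has 28 days (308 left).
March has 31 days (277 left).
April has 30 days (247 left).
May has 31 days (216 left).
June has 30 days (186 left).
July has 31 days (155 left).
August has 31 days (124 left).
September has 30 days (94 left).
October has 31 days (63 left).
November has 30 days (33 left).
December has 31 days (2 left).
2 days into January → January 2, 2038.

January 2, 2038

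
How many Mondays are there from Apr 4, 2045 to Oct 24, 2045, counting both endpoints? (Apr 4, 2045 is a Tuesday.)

Apr 4, 2045 is a Tuesday; the first Monday on or after it is Apr 10, 2045 (6 days later).
From Apr 10, 2045 to Oct 24, 2045: 20 + 31 + 30 + 31 + 31 + 30 + 24 = 197 days (rest of Apr, May, Jun, Jul, Aug, Sep, Oct).
197 ÷ 7 = 28 full weeks with remainder 1, so 28 more Mondays after the first → 29.

29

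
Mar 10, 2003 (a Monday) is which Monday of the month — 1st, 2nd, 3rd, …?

Day 10 falls in week ⌈10/7⌉ of the month.
Days 1–7 hold the 1st Monday, 8–14 the 2nd, 15–21 the 3rd, 22–28 the 4th, 29–31 the 5th.
10 is in the range for the 2nd.

2nd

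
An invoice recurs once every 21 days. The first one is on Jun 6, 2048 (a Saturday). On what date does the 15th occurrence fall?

The 15th occurrence is 14 intervals after the first: 14 × 21 = 294 days after Jun 6, 2048.
Jun has 30 days — 24 days to the end of Jun leaves 270.
Jul has 31 days (239 left).
Aug has 31 days (208 left).
Sep has 30 days (178 left).
Oct has 31 days (147 left).
Nov has 30 days (117 left).
Dec has 31 days (86 left).
Jan has 31 days (55 left).
Feb has 28 days (27 left).
27 days into Mar → Mar 27, 2049.

Mar 27, 2049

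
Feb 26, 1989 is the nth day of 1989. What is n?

Days in months before Feb: 31 = 31.
Plus 26 days into Feb → day 57.

57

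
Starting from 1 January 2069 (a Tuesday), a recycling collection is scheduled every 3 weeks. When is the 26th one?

The 26th occurrence is 25 intervals after the first: 25 × 21 = 525 days after 1 January 2069.
January has 31 days — 30 days to the end of January leaves 495.
From end of January to end of 2069 is 334 days (161 left).
January has 31 days (130 left).
February has 28 days (102 left).
March has 31 days (71 left).
April has 30 days (41 left).
May has 31 days (10 left).
10 days into June → 10 June 2070.

10 June 2070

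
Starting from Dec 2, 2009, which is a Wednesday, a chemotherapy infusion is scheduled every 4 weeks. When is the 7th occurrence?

The 7th occurrence is 6 intervals after the first: 6 × 28 = 168 days after Dec 2, 2009.
Dec has 31 days — 29 days to the end of Dec leaves 139.
Jan has 31 days (108 left).
Feb has 28 days (80 left).
Mar has 31 days (49 left).
Apr has 30 days (19 left).
19 days into May → May 19, 2010.

May 19, 2010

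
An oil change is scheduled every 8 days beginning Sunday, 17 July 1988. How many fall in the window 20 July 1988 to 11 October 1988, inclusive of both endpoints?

10

Occurrences land 8·i days after 17 July 1988 for i = 0, 1, 2, …
20 July 1988 is 3 days after the start; 3 ÷ 8 = 0 remainder 3; since the remainder is 3, round up to i = 1. First occurrence in the window: #2 on 25 July 1988 (1×8 = 8 days in).
11 October 1988 is 86 days after the start; 86 ÷ 8 = 10 remainder 6. Last occurrence in the window: #11 on 5 October 1988.
Occurrences #2 through #11: 10 in total.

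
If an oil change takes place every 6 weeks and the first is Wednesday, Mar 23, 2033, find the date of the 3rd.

Jun 15, 2033

The 3rd occurrence is 2 intervals after the first: 2 × 42 = 84 days after Mar 23, 2033.
Mar has 31 days — 8 days to the end of Mar leaves 76.
Apr has 30 days (46 left).
May has 31 days (15 left).
15 days into Jun → Jun 15, 2033.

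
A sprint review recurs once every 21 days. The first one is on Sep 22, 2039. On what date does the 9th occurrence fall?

The 9th occurrence is 8 intervals after the first: 8 × 21 = 168 days after Sep 22, 2039.
Sep has 30 days — 8 days to the end of Sep leaves 160.
Oct has 31 days (129 left).
Nov has 30 days (99 left).
Dec has 31 days (68 left).
Jan has 31 days (37 left).
Feb has 29 days (8 left).
8 days into Mar → Mar 8, 2040.

Mar 8, 2040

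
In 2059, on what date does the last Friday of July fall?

July 2059 begins on a Tuesday, so the first Friday is July 4 (3 days later).
July 2059 has 31 days. Adding weeks: 4, 11, 18, 25 — the last one ≤ 31 is the 25th.

25 July 2059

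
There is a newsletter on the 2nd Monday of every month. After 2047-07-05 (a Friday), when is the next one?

July 2047 starts on a Monday; its first Monday is the 1st, so the 2nd Monday is the 8th — 2047-07-08.
2047-07-08 is after 2047-07-05, so that is the next one.

2047-07-08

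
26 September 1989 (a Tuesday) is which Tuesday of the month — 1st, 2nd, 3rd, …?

4th

Day 26 falls in week ⌈26/7⌉ of the month.
Days 1–7 hold the 1st Tuesday, 8–14 the 2nd, 15–21 the 3rd, 22–28 the 4th, 29–31 the 5th.
26 is in the range for the 4th.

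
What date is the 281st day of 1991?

October 8, 1991

January has 31 days (281 − 31 = 250 remain).
February has 28 days (250 − 28 = 222 remain).
March has 31 days (222 − 31 = 191 remain).
April has 30 days (191 − 30 = 161 remain).
May has 31 days (161 − 31 = 130 remain).
June has 30 days (130 − 30 = 100 remain).
July has 31 days (100 − 31 = 69 remain).
August has 31 days (69 − 31 = 38 remain).
September has 30 days (38 − 30 = 8 remain).
8 into October → October 8.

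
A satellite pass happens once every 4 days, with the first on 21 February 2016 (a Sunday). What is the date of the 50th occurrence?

The 50th occurrence is 49 intervals after the first: 49 × 4 = 196 days after 21 February 2016.
February has 29 days — 8 days to the end of February leaves 188.
March has 31 days (157 left).
April has 30 days (127 left).
May has 31 days (96 left).
June has 30 days (66 left).
July has 31 days (35 left).
August has 31 days (4 left).
4 days into September → 4 September 2016.

4 September 2016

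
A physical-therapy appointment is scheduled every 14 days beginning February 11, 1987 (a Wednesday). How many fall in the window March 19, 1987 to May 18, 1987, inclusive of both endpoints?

Occurrences land 14·i days after February 11, 1987 for i = 0, 1, 2, …
March 19, 1987 is 36 days after the start; 36 ÷ 14 = 2 remainder 8; since the remainder is 8, round up to i = 3. First occurrence in the window: #4 on March 25, 1987 (3×14 = 42 days in).
May 18, 1987 is 96 days after the start; 96 ÷ 14 = 6 remainder 12. Last occurrence in the window: #7 on May 6, 1987.
Occurrences #4 through #7: 4 in total.

4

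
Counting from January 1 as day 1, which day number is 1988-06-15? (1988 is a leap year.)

Days in months before June: 31 + 29 + 31 + 30 + 31 = 152.
Plus 15 days into June → day 167.

167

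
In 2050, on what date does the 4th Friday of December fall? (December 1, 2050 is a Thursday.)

23 December 2050

December 2050 begins on a Thursday, so the first Friday is December 2 (1 day later).
The 4th Friday is 3 weeks later: 2 + 21 = 23.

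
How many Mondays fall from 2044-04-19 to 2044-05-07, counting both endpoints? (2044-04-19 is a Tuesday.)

2044-04-19 is a Tuesday; the first Monday on or after it is 2044-04-25 (6 days later).
From 2044-04-25 to 2044-05-07: 5 + 7 = 12 days (rest of April, May).
12 ÷ 7 = 1 full weeks with remainder 5, so 1 more Mondays after the first → 2.

2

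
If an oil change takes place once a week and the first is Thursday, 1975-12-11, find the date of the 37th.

The 37th occurrence is 36 intervals after the first: 36 × 7 = 252 days after 1975-12-11.
December has 31 days — 20 days to the end of December leaves 232.
January has 31 days (201 left).
February has 29 days (172 left).
March has 31 days (141 left).
April has 30 days (111 left).
May has 31 days (80 left).
June has 30 days (50 left).
July has 31 days (19 left).
19 days into August → 1976-08-19.

1976-08-19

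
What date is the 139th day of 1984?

January has 31 days (139 − 31 = 108 remain).
February has 29 days (108 − 29 = 79 remain).
March has 31 days (79 − 31 = 48 remain).
April has 30 days (48 − 30 = 18 remain).
18 into May → May 18.

1984-05-18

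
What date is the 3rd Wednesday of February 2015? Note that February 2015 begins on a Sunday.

February 2015 begins on a Sunday, so the first Wednesday is February 4 (3 days later).
The 3rd Wednesday is 2 weeks later: 4 + 14 = 18.

18 February 2015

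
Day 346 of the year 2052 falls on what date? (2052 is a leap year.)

January has 31 days (346 − 31 = 315 remain).
February has 29 days (315 − 29 = 286 remain).
March has 31 days (286 − 31 = 255 remain).
April has 30 days (255 − 30 = 225 remain).
May has 31 days (225 − 31 = 194 remain).
June has 30 days (194 − 30 = 164 remain).
July has 31 days (164 − 31 = 133 remain).
August has 31 days (133 − 31 = 102 remain).
September has 30 days (102 − 30 = 72 remain).
October has 31 days (72 − 31 = 41 remain).
November has 30 days (41 − 30 = 11 remain).
11 into December → December 11.

2052-12-11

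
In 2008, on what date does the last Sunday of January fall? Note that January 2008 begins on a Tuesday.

2008-01-27

January 2008 begins on a Tuesday, so the first Sunday is January 6 (5 days later).
January 2008 has 31 days. Adding weeks: 6, 13, 20, 27 — the last one ≤ 31 is the 27th.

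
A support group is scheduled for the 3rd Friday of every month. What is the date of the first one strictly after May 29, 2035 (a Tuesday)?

May 2035 starts on a Tuesday; its first Friday is the 4th, so the 3rd Friday is the 18th — May 18, 2035.
That is not after May 29, 2035, so look at June 2035.
June 2035 starts on a Friday; its first Friday is the 1st, so the 3rd Friday is the 15th — June 15, 2035.

June 15, 2035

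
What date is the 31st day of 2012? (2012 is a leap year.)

2012-01-31

31 into January → January 31.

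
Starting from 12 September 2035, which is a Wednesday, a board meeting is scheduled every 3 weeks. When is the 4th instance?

The 4th occurrence is 3 intervals after the first: 3 × 21 = 63 days after 12 September 2035.
September has 30 days — 18 days to the end of September leaves 45.
October has 31 days (14 left).
14 days into November → 14 November 2035.

14 November 2035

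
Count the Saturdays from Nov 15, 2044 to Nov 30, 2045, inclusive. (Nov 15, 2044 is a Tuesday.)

Nov 15, 2044 is a Tuesday; the first Saturday on or after it is Nov 19, 2044 (4 days later).
From Nov 19, 2044 to Nov 30, 2045: 42 + 334 = 376 days (rest of 2044, to Nov 30, 2045 in 2045).
376 ÷ 7 = 53 full weeks with remainder 5, so 53 more Saturdays after the first → 54.

54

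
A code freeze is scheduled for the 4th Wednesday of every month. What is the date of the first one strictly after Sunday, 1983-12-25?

December 1983 starts on a Thursday; its first Wednesday is the 7th, so the 4th Wednesday is the 28th — 1983-12-28.
1983-12-28 is after 1983-12-25, so that is the next one.

1983-12-28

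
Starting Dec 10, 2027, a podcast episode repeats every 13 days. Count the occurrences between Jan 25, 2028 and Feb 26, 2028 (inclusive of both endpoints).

3

Occurrences land 13·i days after Dec 10, 2027 for i = 0, 1, 2, …
Jan 25, 2028 is 46 days after the start; 46 ÷ 13 = 3 remainder 7; since the remainder is 7, round up to i = 4. First occurrence in the window: #5 on Jan 31, 2028 (4×13 = 52 days in).
Feb 26, 2028 is 78 days after the start; 78 ÷ 13 = 6 remainder 0. Last occurrence in the window: #7 on Feb 26, 2028.
Occurrences #5 through #7: 3 in total.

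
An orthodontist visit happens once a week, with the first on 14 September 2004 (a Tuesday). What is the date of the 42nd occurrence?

The 42nd occurrence is 41 intervals after the first: 41 × 7 = 287 days after 14 September 2004.
September has 30 days — 16 days to the end of September leaves 271.
October has 31 days (240 left).
November has 30 days (210 left).
December has 31 days (179 left).
January has 31 days (148 left).
February has 28 days (120 left).
March has 31 days (89 left).
April has 30 days (59 left).
May has 31 days (28 left).
28 days into June → 28 June 2005.

28 June 2005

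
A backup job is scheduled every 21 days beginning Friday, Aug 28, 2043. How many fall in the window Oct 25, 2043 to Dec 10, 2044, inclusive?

Occurrences land 21·i days after Aug 28, 2043 for i = 0, 1, 2, …
Oct 25, 2043 is 58 days after the start; 58 ÷ 21 = 2 remainder 16; since the remainder is 16, round up to i = 3. First occurrence in the window: #4 on Oct 30, 2043 (3×21 = 63 days in).
Dec 10, 2044 is 470 days after the start; 470 ÷ 21 = 22 remainder 8. Last occurrence in the window: #23 on Dec 2, 2044.
Occurrences #4 through #23: 20 in total.

20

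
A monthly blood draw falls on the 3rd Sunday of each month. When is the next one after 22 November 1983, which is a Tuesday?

18 December 1983

November 1983 starts on a Tuesday; its first Sunday is the 6th, so the 3rd Sunday is the 20th — 20 November 1983.
That is not after 22 November 1983, so look at December 1983.
December 1983 starts on a Thursday; its first Sunday is the 4th, so the 3rd Sunday is the 18th — 18 December 1983.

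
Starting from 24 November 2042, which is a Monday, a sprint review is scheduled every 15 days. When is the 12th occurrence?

8 May 2043

The 12th occurrence is 11 intervals after the first: 11 × 15 = 165 days after 24 November 2042.
November has 30 days — 6 days to the end of November leaves 159.
December has 31 days (128 left).
January has 31 days (97 left).
February has 28 days (69 left).
March has 31 days (38 left).
April has 30 days (8 left).
8 days into May → 8 May 2043.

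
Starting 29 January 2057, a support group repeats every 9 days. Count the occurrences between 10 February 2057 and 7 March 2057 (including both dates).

Occurrences land 9·i days after 29 January 2057 for i = 0, 1, 2, …
10 February 2057 is 12 days after the start; 12 ÷ 9 = 1 remainder 3; since the remainder is 3, round up to i = 2. First occurrence in the window: #3 on 16 February 2057 (2×9 = 18 days in).
7 March 2057 is 37 days after the start; 37 ÷ 9 = 4 remainder 1. Last occurrence in the window: #5 on 6 March 2057.
Occurrences #3 through #5: 3 in total.

3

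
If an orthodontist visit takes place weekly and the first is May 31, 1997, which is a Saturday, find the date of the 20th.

The 20th occurrence is 19 intervals after the first: 19 × 7 = 133 days after May 31, 1997.
May has 31 days — 0 days to the end of May leaves 133.
Jun has 30 days (103 left).
Jul has 31 days (72 left).
Aug has 31 days (41 left).
Sep has 30 days (11 left).
11 days into Oct → Oct 11, 1997.

Oct 11, 1997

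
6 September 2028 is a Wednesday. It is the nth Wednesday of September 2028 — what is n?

Day 6 falls in week ⌈6/7⌉ of the month.
Days 1–7 hold the 1st Wednesday, 8–14 the 2nd, 15–21 the 3rd, 22–28 the 4th, 29–31 the 5th.
6 is in the range for the 1st.

1st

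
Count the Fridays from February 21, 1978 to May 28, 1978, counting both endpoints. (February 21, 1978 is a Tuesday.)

February 21, 1978 is a Tuesday; the first Friday on or after it is February 24, 1978 (3 days later).
From February 24, 1978 to May 28, 1978: 4 + 31 + 30 + 28 = 93 days (rest of February, March, April, May).
93 ÷ 7 = 13 full weeks with remainder 2, so 13 more Fridays after the first → 14.

14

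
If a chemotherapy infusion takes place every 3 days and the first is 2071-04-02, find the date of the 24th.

2071-06-10

The 24th occurrence is 23 intervals after the first: 23 × 3 = 69 days after 2071-04-02.
April has 30 days — 28 days to the end of April leaves 41.
May has 31 days (10 left).
10 days into June → 2071-06-10.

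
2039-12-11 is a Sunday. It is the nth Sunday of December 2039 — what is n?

2nd

Day 11 falls in week ⌈11/7⌉ of the month.
Days 1–7 hold the 1st Sunday, 8–14 the 2nd, 15–21 the 3rd, 22–28 the 4th, 29–31 the 5th.
11 is in the range for the 2nd.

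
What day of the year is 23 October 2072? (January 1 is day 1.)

Days in months before October: 31 + 29 + 31 + 30 + 31 + 30 + 31 + 31 + 30 = 274.
Plus 23 days into October → day 297.

297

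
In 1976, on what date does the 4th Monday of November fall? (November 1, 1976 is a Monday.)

1976-11-22

November 1976 begins on a Monday, so the first Monday is November 1.
The 4th Monday is 3 weeks later: 1 + 21 = 22.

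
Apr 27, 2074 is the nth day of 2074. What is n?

Days in months before Apr: 31 + 28 + 31 = 90.
Plus 27 days into Apr → day 117.

117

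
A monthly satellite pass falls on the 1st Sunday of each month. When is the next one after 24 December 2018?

6 January 2019

December 2018 starts on a Saturday, so its 1st Sunday is 2 December 2018 (1 day in).
That is not after 24 December 2018, so look at January 2019.
January 2019 starts on a Tuesday, so its 1st Sunday is 6 January 2019 (5 days in).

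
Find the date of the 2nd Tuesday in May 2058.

The first Tuesday of May 2058 is May 7.
The 2nd Tuesday is 1 weeks later: 7 + 7 = 14.

14 May 2058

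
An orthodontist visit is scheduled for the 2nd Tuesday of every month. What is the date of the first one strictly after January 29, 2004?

February 10, 2004

January 2004 starts on a Thursday; its first Tuesday is the 6th, so the 2nd Tuesday is the 13th — January 13, 2004.
That is not after January 29, 2004, so look at February 2004.
February 2004 starts on a Sunday; its first Tuesday is the 3rd, so the 2nd Tuesday is the 10th — February 10, 2004.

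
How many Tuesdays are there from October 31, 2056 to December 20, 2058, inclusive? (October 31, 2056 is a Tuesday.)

October 31, 2056 is a Tuesday; the first Tuesday on or after it is October 31, 2056.
From October 31, 2056 to December 20, 2058: 61 + 365 + 354 = 780 days (rest of 2056, 2057, to December 20, 2058 in 2058).
780 ÷ 7 = 111 full weeks with remainder 3, so 111 more Tuesdays after the first → 112.

112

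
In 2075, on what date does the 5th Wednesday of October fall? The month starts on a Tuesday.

October 2075 begins on a Tuesday, so the first Wednesday is October 2 (1 day later).
The 5th Wednesday is 4 weeks later: 2 + 28 = 30.

30 October 2075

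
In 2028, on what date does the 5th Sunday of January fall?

January 2028 begins on a Saturday, so the first Sunday is January 2 (1 day later).
The 5th Sunday is 4 weeks later: 2 + 28 = 30.

January 30, 2028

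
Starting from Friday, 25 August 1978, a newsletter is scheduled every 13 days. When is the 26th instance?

The 26th occurrence is 25 intervals after the first: 25 × 13 = 325 days after 25 August 1978.
August has 31 days — 6 days to the end of August leaves 319.
September has 30 days (289 left).
October has 31 days (258 left).
November has 30 days (228 left).
December has 31 days (197 left).
January has 31 days (166 left).
February has 28 days (138 left).
March has 31 days (107 left).
April has 30 days (77 left).
May has 31 days (46 left).
June has 30 days (16 left).
16 days into July → 16 July 1979.

16 July 1979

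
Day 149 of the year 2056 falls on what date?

January has 31 days (149 − 31 = 118 remain).
February has 29 days (118 − 29 = 89 remain).
March has 31 days (89 − 31 = 58 remain).
April has 30 days (58 − 30 = 28 remain).
28 into May → May 28.

2056-05-28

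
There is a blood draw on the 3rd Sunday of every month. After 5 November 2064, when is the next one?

November 2064 starts on a Saturday; its first Sunday is the 2nd, so the 3rd Sunday is the 16th — 16 November 2064.
16 November 2064 is after 5 November 2064, so that is the next one.

16 November 2064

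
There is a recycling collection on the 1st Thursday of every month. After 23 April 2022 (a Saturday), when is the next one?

5 May 2022

April 2022 starts on a Friday, so its 1st Thursday is 7 April 2022 (6 days in).
That is not after 23 April 2022, so look at May 2022.
May 2022 starts on a Sunday, so its 1st Thursday is 5 May 2022 (4 days in).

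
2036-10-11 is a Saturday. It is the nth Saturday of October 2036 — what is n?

Day 11 falls in week ⌈11/7⌉ of the month.
Days 1–7 hold the 1st Saturday, 8–14 the 2nd, 15–21 the 3rd, 22–28 the 4th, 29–31 the 5th.
11 is in the range for the 2nd.

2nd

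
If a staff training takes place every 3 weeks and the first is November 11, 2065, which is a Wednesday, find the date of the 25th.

March 30, 2067

The 25th occurrence is 24 intervals after the first: 24 × 21 = 504 days after November 11, 2065.
November has 30 days — 19 days to the end of November leaves 485.
From end of November to end of 2065 is 31 days (454 left).
2066 has 365 days (89 left).
January has 31 days (58 left).
February has 28 days (30 left).
30 days into March → March 30, 2067.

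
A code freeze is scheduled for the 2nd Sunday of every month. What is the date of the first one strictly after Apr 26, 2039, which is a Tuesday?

May 8, 2039

Apr 2039 starts on a Friday; its first Sunday is the 3rd, so the 2nd Sunday is the 10th — Apr 10, 2039.
That is not after Apr 26, 2039, so look at May 2039.
May 2039 starts on a Sunday; its first Sunday is the 1st, so the 2nd Sunday is the 8th — May 8, 2039.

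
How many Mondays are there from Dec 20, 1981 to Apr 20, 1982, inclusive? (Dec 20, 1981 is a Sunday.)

Dec 20, 1981 is a Sunday; the first Monday on or after it is Dec 21, 1981 (1 day later).
From Dec 21, 1981 to Apr 20, 1982: 10 + 31 + 28 + 31 + 20 = 120 days (rest of Dec, Jan, Feb, Mar, Apr).
120 ÷ 7 = 17 full weeks with remainder 1, so 17 more Mondays after the first → 18.

18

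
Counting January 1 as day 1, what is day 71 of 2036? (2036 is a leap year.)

March 11, 2036

January has 31 days (71 − 31 = 40 remain).
February has 29 days (40 − 29 = 11 remain).
11 into March → March 11.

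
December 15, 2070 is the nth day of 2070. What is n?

349

Days in months before December: 31 + 28 + 31 + 30 + 31 + 30 + 31 + 31 + 30 + 31 + 30 = 334.
Plus 15 days into December → day 349.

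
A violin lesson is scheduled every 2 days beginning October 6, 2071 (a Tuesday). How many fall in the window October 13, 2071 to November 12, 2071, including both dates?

15

Occurrences land 2·i days after October 6, 2071 for i = 0, 1, 2, …
October 13, 2071 is 7 days after the start; 7 ÷ 2 = 3 remainder 1; since the remainder is 1, round up to i = 4. First occurrence in the window: #5 on October 14, 2071 (4×2 = 8 days in).
November 12, 2071 is 37 days after the start; 37 ÷ 2 = 18 remainder 1. Last occurrence in the window: #19 on November 11, 2071.
Occurrences #5 through #19: 15 in total.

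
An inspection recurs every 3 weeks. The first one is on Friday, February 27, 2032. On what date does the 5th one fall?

May 21, 2032

The 5th occurrence is 4 intervals after the first: 4 × 21 = 84 days after February 27, 2032.
February has 29 days — 2 days to the end of February leaves 82.
March has 31 days (51 left).
April has 30 days (21 left).
21 days into May → May 21, 2032.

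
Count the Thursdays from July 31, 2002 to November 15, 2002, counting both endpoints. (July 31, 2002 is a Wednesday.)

16

July 31, 2002 is a Wednesday; the first Thursday on or after it is August 1, 2002 (1 day later).
From August 1, 2002 to November 15, 2002: 30 + 30 + 31 + 15 = 106 days (rest of August, September, October, November).
106 ÷ 7 = 15 full weeks with remainder 1, so 15 more Thursdays after the first → 16.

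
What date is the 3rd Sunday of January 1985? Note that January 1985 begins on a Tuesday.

January 1985 begins on a Tuesday, so the first Sunday is January 6 (5 days later).
The 3rd Sunday is 2 weeks later: 6 + 14 = 20.

20 January 1985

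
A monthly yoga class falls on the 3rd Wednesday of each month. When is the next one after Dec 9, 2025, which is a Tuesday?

Dec 2025 starts on a Monday; its first Wednesday is the 3rd, so the 3rd Wednesday is the 17th — Dec 17, 2025.
Dec 17, 2025 is after Dec 9, 2025, so that is the next one.

Dec 17, 2025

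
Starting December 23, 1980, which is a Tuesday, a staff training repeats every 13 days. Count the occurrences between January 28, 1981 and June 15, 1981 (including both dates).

11

Occurrences land 13·i days after December 23, 1980 for i = 0, 1, 2, …
January 28, 1981 is 36 days after the start; 36 ÷ 13 = 2 remainder 10; since the remainder is 10, round up to i = 3. First occurrence in the window: #4 on January 31, 1981 (3×13 = 39 days in).
June 15, 1981 is 174 days after the start; 174 ÷ 13 = 13 remainder 5. Last occurrence in the window: #14 on June 10, 1981.
Occurrences #4 through #14: 11 in total.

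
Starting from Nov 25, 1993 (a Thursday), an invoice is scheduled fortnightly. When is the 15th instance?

Jun 9, 1994

The 15th occurrence is 14 intervals after the first: 14 × 14 = 196 days after Nov 25, 1993.
Nov has 30 days — 5 days to the end of Nov leaves 191.
Dec has 31 days (160 left).
Jan has 31 days (129 left).
Feb has 28 days (101 left).
Mar has 31 days (70 left).
Apr has 30 days (40 left).
May has 31 days (9 left).
9 days into Jun → Jun 9, 1994.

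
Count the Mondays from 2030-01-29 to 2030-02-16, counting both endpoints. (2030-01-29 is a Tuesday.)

2030-01-29 is a Tuesday; the first Monday on or after it is 2030-02-04 (6 days later).
From 2030-02-04 to 2030-02-16 is 16 − 4 = 12 days.
12 ÷ 7 = 1 full weeks with remainder 5, so 1 more Mondays after the first → 2.

2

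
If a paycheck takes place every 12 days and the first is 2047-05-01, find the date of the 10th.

2047-08-17

The 10th occurrence is 9 intervals after the first: 9 × 12 = 108 days after 2047-05-01.
May has 31 days — 30 days to the end of May leaves 78.
June has 30 days (48 left).
July has 31 days (17 left).
17 days into August → 2047-08-17.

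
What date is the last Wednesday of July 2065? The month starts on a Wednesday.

July 2065 begins on a Wednesday, so the first Wednesday is July 1.
July 2065 has 31 days. Adding weeks: 1, 8, 15, 22, 29 — the last one ≤ 31 is the 29th.

2065-07-29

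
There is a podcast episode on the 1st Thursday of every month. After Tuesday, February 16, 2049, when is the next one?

February 2049 starts on a Monday, so its 1st Thursday is February 4, 2049 (3 days in).
That is not after February 16, 2049, so look at March 2049.
March 2049 starts on a Monday, so its 1st Thursday is March 4, 2049 (3 days in).

March 4, 2049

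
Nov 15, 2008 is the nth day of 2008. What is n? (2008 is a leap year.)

Days in months before Nov: 31 + 29 + 31 + 30 + 31 + 30 + 31 + 31 + 30 + 31 = 305.
Plus 15 days into Nov → day 320.

320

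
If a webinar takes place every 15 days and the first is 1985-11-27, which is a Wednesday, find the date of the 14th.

1986-06-10

The 14th occurrence is 13 intervals after the first: 13 × 15 = 195 days after 1985-11-27.
November has 30 days — 3 days to the end of November leaves 192.
December has 31 days (161 left).
January has 31 days (130 left).
February has 28 days (102 left).
March has 31 days (71 left).
April has 30 days (41 left).
May has 31 days (10 left).
10 days into June → 1986-06-10.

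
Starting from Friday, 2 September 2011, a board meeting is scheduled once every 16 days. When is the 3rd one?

The 3rd occurrence is 2 intervals after the first: 2 × 16 = 32 days after 2 September 2011.
September has 30 days — 28 days to the end of September leaves 4.
4 days into October → 4 October 2011.

4 October 2011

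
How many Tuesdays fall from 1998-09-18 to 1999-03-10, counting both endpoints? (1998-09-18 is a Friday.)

1998-09-18 is a Friday; the first Tuesday on or after it is 1998-09-22 (4 days later).
From 1998-09-22 to 1999-03-10: 8 + 31 + 30 + 31 + 31 + 28 + 10 = 169 days (rest of September, October, November, December, January, February, March).
169 ÷ 7 = 24 full weeks with remainder 1, so 24 more Tuesdays after the first → 25.

25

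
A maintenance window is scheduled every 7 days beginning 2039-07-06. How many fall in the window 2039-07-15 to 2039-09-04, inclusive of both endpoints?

Occurrences land 7·i days after 2039-07-06 for i = 0, 1, 2, …
2039-07-15 is 9 days after the start; 9 ÷ 7 = 1 remainder 2; since the remainder is 2, round up to i = 2. First occurrence in the window: #3 on 2039-07-20 (2×7 = 14 days in).
2039-09-04 is 60 days after the start; 60 ÷ 7 = 8 remainder 4. Last occurrence in the window: #9 on 2039-08-31.
Occurrences #3 through #9: 7 in total.

7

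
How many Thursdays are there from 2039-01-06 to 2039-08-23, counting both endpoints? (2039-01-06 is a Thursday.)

2039-01-06 is a Thursday; the first Thursday on or after it is 2039-01-06.
From 2039-01-06 to 2039-08-23: 25 + 28 + 31 + 30 + 31 + 30 + 31 + 23 = 229 days (rest of January, February, March, April, May, June, July, August).
229 ÷ 7 = 32 full weeks with remainder 5, so 32 more Thursdays after the first → 33.

33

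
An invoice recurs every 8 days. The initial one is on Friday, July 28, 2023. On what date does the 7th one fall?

The 7th occurrence is 6 intervals after the first: 6 × 8 = 48 days after July 28, 2023.
July has 31 days — 3 days to the end of July leaves 45.
August has 31 days (14 left).
14 days into September → September 14, 2023.

September 14, 2023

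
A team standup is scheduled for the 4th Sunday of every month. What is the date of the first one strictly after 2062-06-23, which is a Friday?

2062-06-25

June 2062 starts on a Thursday; its first Sunday is the 4th, so the 4th Sunday is the 25th — 2062-06-25.
2062-06-25 is after 2062-06-23, so that is the next one.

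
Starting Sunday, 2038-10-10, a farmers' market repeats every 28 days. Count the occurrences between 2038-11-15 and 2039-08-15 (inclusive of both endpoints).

Occurrences land 28·i days after 2038-10-10 for i = 0, 1, 2, …
2038-11-15 is 36 days after the start; 36 ÷ 28 = 1 remainder 8; since the remainder is 8, round up to i = 2. First occurrence in the window: #3 on 2038-12-05 (2×28 = 56 days in).
2039-08-15 is 309 days after the start; 309 ÷ 28 = 11 remainder 1. Last occurrence in the window: #12 on 2039-08-14.
Occurrences #3 through #12: 10 in total.

10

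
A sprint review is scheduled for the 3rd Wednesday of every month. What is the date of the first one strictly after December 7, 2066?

December 2066 starts on a Wednesday; its first Wednesday is the 1st, so the 3rd Wednesday is the 15th — December 15, 2066.
December 15, 2066 is after December 7, 2066, so that is the next one.

December 15, 2066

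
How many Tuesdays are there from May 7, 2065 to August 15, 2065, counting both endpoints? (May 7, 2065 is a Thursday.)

May 7, 2065 is a Thursday; the first Tuesday on or after it is May 12, 2065 (5 days later).
From May 12, 2065 to August 15, 2065: 19 + 30 + 31 + 15 = 95 days (rest of May, June, July, August).
95 ÷ 7 = 13 full weeks with remainder 4, so 13 more Tuesdays after the first → 14.

14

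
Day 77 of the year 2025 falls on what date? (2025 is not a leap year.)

Jan has 31 days (77 − 31 = 46 remain).
Feb has 28 days (46 − 28 = 18 remain).
18 into Mar → Mar 18.

Mar 18, 2025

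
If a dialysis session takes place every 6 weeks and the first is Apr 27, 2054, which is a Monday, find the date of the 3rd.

Jul 20, 2054

The 3rd occurrence is 2 intervals after the first: 2 × 42 = 84 days after Apr 27, 2054.
Apr has 30 days — 3 days to the end of Apr leaves 81.
May has 31 days (50 left).
Jun has 30 days (20 left).
20 days into Jul → Jul 20, 2054.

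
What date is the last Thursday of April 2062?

2062-04-27

The first Thursday of April 2062 is April 6.
April 2062 has 30 days. Adding weeks: 6, 13, 20, 27 — the last one ≤ 30 is the 27th.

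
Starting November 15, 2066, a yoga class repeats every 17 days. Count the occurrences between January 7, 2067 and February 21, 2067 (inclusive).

2

Occurrences land 17·i days after November 15, 2066 for i = 0, 1, 2, …
January 7, 2067 is 53 days after the start; 53 ÷ 17 = 3 remainder 2; since the remainder is 2, round up to i = 4. First occurrence in the window: #5 on January 22, 2067 (4×17 = 68 days in).
February 21, 2067 is 98 days after the start; 98 ÷ 17 = 5 remainder 13. Last occurrence in the window: #6 on February 8, 2067.
Occurrences #5 through #6: 2 in total.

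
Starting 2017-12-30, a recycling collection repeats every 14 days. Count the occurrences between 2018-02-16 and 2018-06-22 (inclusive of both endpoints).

9

Occurrences land 14·i days after 2017-12-30 for i = 0, 1, 2, …
2018-02-16 is 48 days after the start; 48 ÷ 14 = 3 remainder 6; since the remainder is 6, round up to i = 4. First occurrence in the window: #5 on 2018-02-24 (4×14 = 56 days in).
2018-06-22 is 174 days after the start; 174 ÷ 14 = 12 remainder 6. Last occurrence in the window: #13 on 2018-06-16.
Occurrences #5 through #13: 9 in total.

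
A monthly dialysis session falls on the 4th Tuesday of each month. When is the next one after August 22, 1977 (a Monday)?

August 23, 1977

August 1977 starts on a Monday; its first Tuesday is the 2nd, so the 4th Tuesday is the 23rd — August 23, 1977.
August 23, 1977 is after August 22, 1977, so that is the next one.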